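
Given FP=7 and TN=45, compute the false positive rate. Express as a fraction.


FPR = FP / (FP + TN) = 7 / 52 = 7/52.

7/52


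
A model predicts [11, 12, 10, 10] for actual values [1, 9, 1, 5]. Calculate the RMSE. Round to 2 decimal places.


MSE = 53.7500. RMSE = sqrt(53.7500) = 7.33.

7.33


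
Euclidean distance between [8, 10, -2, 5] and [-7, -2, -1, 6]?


d = sqrt(sum of squared differences). (8--7)^2=225, (10--2)^2=144, (-2--1)^2=1, (5-6)^2=1. Sum = 371.

sqrt(371)


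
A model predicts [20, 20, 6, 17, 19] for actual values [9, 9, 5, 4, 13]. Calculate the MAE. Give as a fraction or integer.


MAE = (1/5) * (|9-20|=11 + |9-20|=11 + |5-6|=1 + |4-17|=13 + |13-19|=6). Sum = 42. MAE = 42/5.

42/5


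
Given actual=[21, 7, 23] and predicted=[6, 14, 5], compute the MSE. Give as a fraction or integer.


MSE = (1/3) * ((21-6)^2=225 + (7-14)^2=49 + (23-5)^2=324). Sum = 598. MSE = 598/3.

598/3


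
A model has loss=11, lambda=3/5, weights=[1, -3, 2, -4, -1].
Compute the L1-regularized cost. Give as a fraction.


L1 norm = sum(|w|) = 11. J = 11 + 3/5 * 11 = 88/5.

88/5


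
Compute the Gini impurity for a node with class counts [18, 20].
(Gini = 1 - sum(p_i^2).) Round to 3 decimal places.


Total = 38. Proportions: 18/38, 20/38. sum(p_i^2) = 0.5014. Gini = 1 - 0.5014 = 0.4986, which rounds to 0.499.

0.499


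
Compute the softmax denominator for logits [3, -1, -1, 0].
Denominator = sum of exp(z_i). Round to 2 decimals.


Denom = e^3=20.0855 + e^-1=0.3679 + e^-1=0.3679 + e^0=1.0000. Sum = 21.8213, which rounds to 21.82.

21.82


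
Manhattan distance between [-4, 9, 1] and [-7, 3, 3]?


d = sum of absolute differences: |-4--7|=3 + |9-3|=6 + |1-3|=2 = 11.

11


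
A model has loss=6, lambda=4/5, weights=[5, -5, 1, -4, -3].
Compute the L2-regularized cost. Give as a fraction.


L2 sq norm = sum(w^2) = 76. J = 6 + 4/5 * 76 = 334/5.

334/5


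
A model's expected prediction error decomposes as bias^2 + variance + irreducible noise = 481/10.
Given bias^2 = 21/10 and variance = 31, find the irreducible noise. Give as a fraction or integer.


Total error = bias^2 + variance + irreducible noise. So irreducible noise = 481/10 - 21/10 - 31 = 15.

15


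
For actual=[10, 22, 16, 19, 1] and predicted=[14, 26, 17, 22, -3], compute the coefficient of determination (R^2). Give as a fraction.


Mean(y) = 68/5. SS_res = 58. SS_tot = 1386/5. R^2 = 1 - 58/(1386/5) = 548/693.

548/693


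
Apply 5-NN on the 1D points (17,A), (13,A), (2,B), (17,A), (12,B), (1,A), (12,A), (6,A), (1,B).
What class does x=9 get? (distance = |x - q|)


Distances: |17-9|=8, |13-9|=4, |2-9|=7, |17-9|=8, |12-9|=3, |1-9|=8, |12-9|=3, |6-9|=3, |1-9|=8. 5 nearest: (12,A), (6,A), (12,B), (13,A), (2,B). Counts: {'A': 3, 'B': 2}. Majority class: A.

A


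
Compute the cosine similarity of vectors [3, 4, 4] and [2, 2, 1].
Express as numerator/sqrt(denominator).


dot = 18. |a|^2 = 41, |b|^2 = 9. cos = 18/sqrt(369).

18/sqrt(369)


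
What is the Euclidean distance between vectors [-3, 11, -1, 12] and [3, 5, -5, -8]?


d = sqrt(sum of squared differences). (-3-3)^2=36, (11-5)^2=36, (-1--5)^2=16, (12--8)^2=400. Sum = 488.

sqrt(488)


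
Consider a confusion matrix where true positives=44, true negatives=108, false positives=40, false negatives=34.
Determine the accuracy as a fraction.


Accuracy = (TP + TN) / (TP + TN + FP + FN) = (44 + 108) / 226 = 76/113.

76/113


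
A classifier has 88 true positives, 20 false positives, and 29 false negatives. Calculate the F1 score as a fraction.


Precision = 88/108 = 22/27. Recall = 88/117 = 88/117. F1 = 2*P*R/(P+R) = 176/225.

176/225


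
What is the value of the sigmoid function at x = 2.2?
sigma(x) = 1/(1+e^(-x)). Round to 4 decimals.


sigma(2.2) = 1/(1+e^(-2.2)) = 1/(1+0.110803) = 1/1.110803 = 0.9002.

0.9002


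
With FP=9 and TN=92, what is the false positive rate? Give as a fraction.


FPR = FP / (FP + TN) = 9 / 101 = 9/101.

9/101


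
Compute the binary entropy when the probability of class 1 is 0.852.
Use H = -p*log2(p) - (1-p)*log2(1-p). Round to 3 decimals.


H = -0.852*log2(0.852) - 0.148*log2(0.148) = 0.605.

0.605


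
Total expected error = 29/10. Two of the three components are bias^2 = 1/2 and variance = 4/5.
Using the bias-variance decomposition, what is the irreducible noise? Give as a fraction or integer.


Total error = bias^2 + variance + irreducible noise. So irreducible noise = 29/10 - 1/2 - 4/5 = 8/5.

8/5


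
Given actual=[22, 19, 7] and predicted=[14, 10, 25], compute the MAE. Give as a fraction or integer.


MAE = (1/3) * (|22-14|=8 + |19-10|=9 + |7-25|=18). Sum = 35. MAE = 35/3.

35/3


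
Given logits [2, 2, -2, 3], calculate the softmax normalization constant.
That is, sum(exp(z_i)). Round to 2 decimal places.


Denom = e^2=7.3891 + e^2=7.3891 + e^-2=0.1353 + e^3=20.0855. Sum = 34.9990, which rounds to 35.00.

35.00


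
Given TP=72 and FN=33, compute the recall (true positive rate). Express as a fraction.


Recall = TP / (TP + FN) = 72 / 105 = 24/35.

24/35


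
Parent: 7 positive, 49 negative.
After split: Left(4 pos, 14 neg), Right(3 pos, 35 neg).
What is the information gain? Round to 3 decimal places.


H(parent) = 0.5436. H(left) = 0.7642, H(right) = 0.3985. Weighted = (18/56)*0.7642 + (38/56)*0.3985 = 0.5160. IG = 0.5436 - 0.5160 = 0.0276, which rounds to 0.028.

0.028


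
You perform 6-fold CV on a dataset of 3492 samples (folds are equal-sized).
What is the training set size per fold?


Each validation fold has 3492/6 = 582 samples. Training set = 3492 - 582 = 2910.

2910


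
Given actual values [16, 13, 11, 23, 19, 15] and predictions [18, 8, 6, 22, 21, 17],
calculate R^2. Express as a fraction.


Mean(y) = 97/6. SS_res = 63. SS_tot = 557/6. R^2 = 1 - 63/(557/6) = 179/557.

179/557


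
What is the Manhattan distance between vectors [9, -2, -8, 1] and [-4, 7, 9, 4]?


d = sum of absolute differences: |9--4|=13 + |-2-7|=9 + |-8-9|=17 + |1-4|=3 = 42.

42


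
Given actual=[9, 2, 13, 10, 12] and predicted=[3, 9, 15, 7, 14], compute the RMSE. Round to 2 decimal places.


MSE = 20.4000. RMSE = sqrt(20.4000) = 4.52.

4.52


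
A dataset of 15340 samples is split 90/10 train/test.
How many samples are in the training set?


Test set = 15340 * 10% = 1534. Training set = 15340 - 1534 = 13806.

13806


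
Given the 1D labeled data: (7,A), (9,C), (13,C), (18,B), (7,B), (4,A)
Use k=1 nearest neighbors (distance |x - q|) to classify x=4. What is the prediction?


Distances: |7-4|=3, |9-4|=5, |13-4|=9, |18-4|=14, |7-4|=3, |4-4|=0. 1 nearest: (4,A). Counts: {'A': 1}. Majority class: A.

A


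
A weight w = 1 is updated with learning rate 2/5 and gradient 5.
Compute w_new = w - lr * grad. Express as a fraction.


w_new = 1 - 2/5 * 5 = 1 - 2 = -1.

-1


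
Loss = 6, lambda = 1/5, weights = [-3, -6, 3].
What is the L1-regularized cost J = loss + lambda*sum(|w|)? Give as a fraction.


L1 norm = sum(|w|) = 12. J = 6 + 1/5 * 12 = 42/5.

42/5


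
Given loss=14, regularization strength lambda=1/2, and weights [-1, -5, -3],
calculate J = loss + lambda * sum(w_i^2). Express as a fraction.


L2 sq norm = sum(w^2) = 35. J = 14 + 1/2 * 35 = 63/2.

63/2


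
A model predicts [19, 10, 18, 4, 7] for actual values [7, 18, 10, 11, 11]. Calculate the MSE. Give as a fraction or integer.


MSE = (1/5) * ((7-19)^2=144 + (18-10)^2=64 + (10-18)^2=64 + (11-4)^2=49 + (11-7)^2=16). Sum = 337. MSE = 337/5.

337/5


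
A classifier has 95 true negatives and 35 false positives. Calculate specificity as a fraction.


Specificity = TN / (TN + FP) = 95 / 130 = 19/26.

19/26


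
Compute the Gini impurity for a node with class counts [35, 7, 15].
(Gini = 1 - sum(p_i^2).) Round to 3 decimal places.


Total = 57. Proportions: 35/57, 7/57, 15/57. sum(p_i^2) = 0.4614. Gini = 1 - 0.4614 = 0.5386, which rounds to 0.539.

0.539


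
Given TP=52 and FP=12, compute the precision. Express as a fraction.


Precision = TP / (TP + FP) = 52 / 64 = 13/16.

13/16


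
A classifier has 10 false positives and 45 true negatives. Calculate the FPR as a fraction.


FPR = FP / (FP + TN) = 10 / 55 = 2/11.

2/11


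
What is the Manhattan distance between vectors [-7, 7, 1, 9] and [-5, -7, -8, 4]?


d = sum of absolute differences: |-7--5|=2 + |7--7|=14 + |1--8|=9 + |9-4|=5 = 30.

30


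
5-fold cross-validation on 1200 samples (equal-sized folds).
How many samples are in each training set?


Each validation fold has 1200/5 = 240 samples. Training set = 1200 - 240 = 960.

960


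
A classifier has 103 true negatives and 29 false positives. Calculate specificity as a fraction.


Specificity = TN / (TN + FP) = 103 / 132 = 103/132.

103/132


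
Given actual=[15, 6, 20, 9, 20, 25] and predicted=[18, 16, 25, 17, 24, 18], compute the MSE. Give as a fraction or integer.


MSE = (1/6) * ((15-18)^2=9 + (6-16)^2=100 + (20-25)^2=25 + (9-17)^2=64 + (20-24)^2=16 + (25-18)^2=49). Sum = 263. MSE = 263/6.

263/6


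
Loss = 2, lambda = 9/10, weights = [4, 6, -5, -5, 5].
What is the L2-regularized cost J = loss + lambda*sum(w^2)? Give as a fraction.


L2 sq norm = sum(w^2) = 127. J = 2 + 9/10 * 127 = 1163/10.

1163/10


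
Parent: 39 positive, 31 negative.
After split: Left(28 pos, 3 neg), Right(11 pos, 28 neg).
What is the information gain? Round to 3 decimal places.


H(parent) = 0.9906. H(left) = 0.4587, H(right) = 0.8582. Weighted = (31/70)*0.4587 + (39/70)*0.8582 = 0.6813. IG = 0.9906 - 0.6813 = 0.3093, which rounds to 0.309.

0.309


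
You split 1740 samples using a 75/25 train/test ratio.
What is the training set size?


Test set = 1740 * 25% = 435. Training set = 1740 - 435 = 1305.

1305


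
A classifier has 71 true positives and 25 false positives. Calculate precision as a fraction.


Precision = TP / (TP + FP) = 71 / 96 = 71/96.

71/96


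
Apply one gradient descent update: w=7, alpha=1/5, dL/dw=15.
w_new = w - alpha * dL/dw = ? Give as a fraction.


w_new = 7 - 1/5 * 15 = 7 - 3 = 4.

4


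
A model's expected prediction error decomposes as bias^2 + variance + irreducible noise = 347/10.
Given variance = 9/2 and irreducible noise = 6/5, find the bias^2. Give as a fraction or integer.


Total error = bias^2 + variance + irreducible noise. So bias^2 = 347/10 - 9/2 - 6/5 = 29.

29


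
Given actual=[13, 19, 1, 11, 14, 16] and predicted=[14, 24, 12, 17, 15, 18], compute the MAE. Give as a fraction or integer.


MAE = (1/6) * (|13-14|=1 + |19-24|=5 + |1-12|=11 + |11-17|=6 + |14-15|=1 + |16-18|=2). Sum = 26. MAE = 13/3.

13/3


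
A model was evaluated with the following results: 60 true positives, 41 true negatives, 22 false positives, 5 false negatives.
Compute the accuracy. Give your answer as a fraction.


Accuracy = (TP + TN) / (TP + TN + FP + FN) = (60 + 41) / 128 = 101/128.

101/128


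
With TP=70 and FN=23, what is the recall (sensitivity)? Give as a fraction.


Recall = TP / (TP + FN) = 70 / 93 = 70/93.

70/93


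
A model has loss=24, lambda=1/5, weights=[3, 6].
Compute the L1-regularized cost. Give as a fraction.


L1 norm = sum(|w|) = 9. J = 24 + 1/5 * 9 = 129/5.

129/5


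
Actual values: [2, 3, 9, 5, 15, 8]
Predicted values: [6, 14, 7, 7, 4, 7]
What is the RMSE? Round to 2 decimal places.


MSE = 44.5000. RMSE = sqrt(44.5000) = 6.67.

6.67


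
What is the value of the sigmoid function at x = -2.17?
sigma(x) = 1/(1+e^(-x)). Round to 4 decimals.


sigma(-2.17) = 1/(1+e^(2.17)) = 1/(1+8.758284) = 1/9.758284 = 0.1025.

0.1025


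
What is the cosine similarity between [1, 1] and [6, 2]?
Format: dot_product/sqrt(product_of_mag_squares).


dot = 8. |a|^2 = 2, |b|^2 = 40. cos = 8/sqrt(80).

8/sqrt(80)


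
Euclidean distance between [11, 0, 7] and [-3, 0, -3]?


d = sqrt(sum of squared differences). (11--3)^2=196, (0-0)^2=0, (7--3)^2=100. Sum = 296.

sqrt(296)


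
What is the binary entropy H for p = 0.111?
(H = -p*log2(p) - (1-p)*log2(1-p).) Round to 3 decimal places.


H = -0.111*log2(0.111) - 0.889*log2(0.889) = 0.503.

0.503


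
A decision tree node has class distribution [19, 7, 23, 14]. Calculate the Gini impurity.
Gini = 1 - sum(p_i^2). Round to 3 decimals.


Total = 63. Proportions: 19/63, 7/63, 23/63, 14/63. sum(p_i^2) = 0.2860. Gini = 1 - 0.2860 = 0.7140, which rounds to 0.714.

0.714


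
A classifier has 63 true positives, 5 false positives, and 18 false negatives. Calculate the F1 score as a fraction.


Precision = 63/68 = 63/68. Recall = 63/81 = 7/9. F1 = 2*P*R/(P+R) = 126/149.

126/149


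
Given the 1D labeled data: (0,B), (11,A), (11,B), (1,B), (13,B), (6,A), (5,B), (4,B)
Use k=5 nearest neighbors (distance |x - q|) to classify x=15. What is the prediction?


Distances: |0-15|=15, |11-15|=4, |11-15|=4, |1-15|=14, |13-15|=2, |6-15|=9, |5-15|=10, |4-15|=11. 5 nearest: (13,B), (11,A), (11,B), (6,A), (5,B). Counts: {'B': 3, 'A': 2}. Majority class: B.

B


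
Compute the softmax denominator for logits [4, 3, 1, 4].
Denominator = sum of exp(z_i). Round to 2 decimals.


Denom = e^4=54.5982 + e^3=20.0855 + e^1=2.7183 + e^4=54.5982. Sum = 132.0002, which rounds to 132.00.

132.00


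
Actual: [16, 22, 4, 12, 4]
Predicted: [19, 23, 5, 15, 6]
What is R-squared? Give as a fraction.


Mean(y) = 58/5. SS_res = 24. SS_tot = 1216/5. R^2 = 1 - 24/(1216/5) = 137/152.

137/152


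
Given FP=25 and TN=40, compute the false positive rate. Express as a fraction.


FPR = FP / (FP + TN) = 25 / 65 = 5/13.

5/13


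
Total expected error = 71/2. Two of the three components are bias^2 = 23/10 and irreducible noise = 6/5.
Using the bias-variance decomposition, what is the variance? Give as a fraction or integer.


Total error = bias^2 + variance + irreducible noise. So variance = 71/2 - 23/10 - 6/5 = 32.

32


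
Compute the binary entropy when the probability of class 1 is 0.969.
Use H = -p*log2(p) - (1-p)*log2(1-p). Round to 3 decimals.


H = -0.969*log2(0.969) - 0.031*log2(0.031) = 0.199.

0.199


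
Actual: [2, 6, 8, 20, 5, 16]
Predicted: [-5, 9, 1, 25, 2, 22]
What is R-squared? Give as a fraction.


Mean(y) = 19/2. SS_res = 177. SS_tot = 487/2. R^2 = 1 - 177/(487/2) = 133/487.

133/487


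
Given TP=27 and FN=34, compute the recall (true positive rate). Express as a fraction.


Recall = TP / (TP + FN) = 27 / 61 = 27/61.

27/61


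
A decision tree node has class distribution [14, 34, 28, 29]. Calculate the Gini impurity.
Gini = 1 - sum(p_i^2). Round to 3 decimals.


Total = 105. Proportions: 14/105, 34/105, 28/105, 29/105. sum(p_i^2) = 0.2700. Gini = 1 - 0.2700 = 0.7300, which rounds to 0.730.

0.730


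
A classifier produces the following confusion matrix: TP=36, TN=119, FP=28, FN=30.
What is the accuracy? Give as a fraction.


Accuracy = (TP + TN) / (TP + TN + FP + FN) = (36 + 119) / 213 = 155/213.

155/213


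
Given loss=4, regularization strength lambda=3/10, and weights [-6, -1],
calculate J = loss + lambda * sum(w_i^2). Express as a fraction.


L2 sq norm = sum(w^2) = 37. J = 4 + 3/10 * 37 = 151/10.

151/10


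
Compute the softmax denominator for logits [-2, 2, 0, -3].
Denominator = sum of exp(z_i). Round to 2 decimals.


Denom = e^-2=0.1353 + e^2=7.3891 + e^0=1.0000 + e^-3=0.0498. Sum = 8.5742, which rounds to 8.57.

8.57


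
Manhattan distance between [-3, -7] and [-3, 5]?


d = sum of absolute differences: |-3--3|=0 + |-7-5|=12 = 12.

12


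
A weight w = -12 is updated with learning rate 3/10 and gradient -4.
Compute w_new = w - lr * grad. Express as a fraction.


w_new = -12 - 3/10 * -4 = -12 - -6/5 = -54/5.

-54/5


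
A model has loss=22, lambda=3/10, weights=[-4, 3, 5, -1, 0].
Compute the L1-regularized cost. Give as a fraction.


L1 norm = sum(|w|) = 13. J = 22 + 3/10 * 13 = 259/10.

259/10


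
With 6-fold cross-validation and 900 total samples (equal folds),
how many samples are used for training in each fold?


Each validation fold has 900/6 = 150 samples. Training set = 900 - 150 = 750.

750


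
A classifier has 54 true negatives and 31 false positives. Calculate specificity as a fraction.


Specificity = TN / (TN + FP) = 54 / 85 = 54/85.

54/85


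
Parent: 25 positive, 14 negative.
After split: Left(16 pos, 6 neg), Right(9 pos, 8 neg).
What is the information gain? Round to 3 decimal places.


H(parent) = 0.9418. H(left) = 0.8454, H(right) = 0.9975. Weighted = (22/39)*0.8454 + (17/39)*0.9975 = 0.9117. IG = 0.9418 - 0.9117 = 0.0301, which rounds to 0.030.

0.030


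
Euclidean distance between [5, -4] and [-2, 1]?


d = sqrt(sum of squared differences). (5--2)^2=49, (-4-1)^2=25. Sum = 74.

sqrt(74)


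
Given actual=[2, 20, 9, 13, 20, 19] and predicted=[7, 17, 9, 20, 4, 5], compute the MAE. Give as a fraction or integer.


MAE = (1/6) * (|2-7|=5 + |20-17|=3 + |9-9|=0 + |13-20|=7 + |20-4|=16 + |19-5|=14). Sum = 45. MAE = 15/2.

15/2


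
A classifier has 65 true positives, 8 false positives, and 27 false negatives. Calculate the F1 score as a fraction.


Precision = 65/73 = 65/73. Recall = 65/92 = 65/92. F1 = 2*P*R/(P+R) = 26/33.

26/33


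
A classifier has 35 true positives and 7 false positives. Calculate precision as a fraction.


Precision = TP / (TP + FP) = 35 / 42 = 5/6.

5/6


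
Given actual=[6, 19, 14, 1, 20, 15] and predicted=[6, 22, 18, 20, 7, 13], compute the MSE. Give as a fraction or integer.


MSE = (1/6) * ((6-6)^2=0 + (19-22)^2=9 + (14-18)^2=16 + (1-20)^2=361 + (20-7)^2=169 + (15-13)^2=4). Sum = 559. MSE = 559/6.

559/6


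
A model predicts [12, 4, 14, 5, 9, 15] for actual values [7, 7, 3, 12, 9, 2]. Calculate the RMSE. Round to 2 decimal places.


MSE = 62.1667. RMSE = sqrt(62.1667) = 7.88.

7.88


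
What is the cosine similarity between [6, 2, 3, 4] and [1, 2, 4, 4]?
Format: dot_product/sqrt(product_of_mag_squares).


dot = 38. |a|^2 = 65, |b|^2 = 37. cos = 38/sqrt(2405).

38/sqrt(2405)


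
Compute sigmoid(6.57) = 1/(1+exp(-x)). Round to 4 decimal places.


sigma(6.57) = 1/(1+e^(-6.57)) = 1/(1+0.001402) = 1/1.001402 = 0.9986.

0.9986


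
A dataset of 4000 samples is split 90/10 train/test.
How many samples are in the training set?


Test set = 4000 * 10% = 400. Training set = 4000 - 400 = 3600.

3600


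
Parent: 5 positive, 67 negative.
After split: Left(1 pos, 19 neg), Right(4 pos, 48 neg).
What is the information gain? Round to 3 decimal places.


H(parent) = 0.3638. H(left) = 0.2864, H(right) = 0.3912. Weighted = (20/72)*0.2864 + (52/72)*0.3912 = 0.3621. IG = 0.3638 - 0.3621 = 0.0017, which rounds to 0.002.

0.002


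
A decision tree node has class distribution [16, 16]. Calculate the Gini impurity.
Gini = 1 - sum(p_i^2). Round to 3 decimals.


Total = 32. Proportions: 16/32, 16/32. sum(p_i^2) = 0.5000. Gini = 1 - 0.5000 = 0.5000, which rounds to 0.500.

0.500


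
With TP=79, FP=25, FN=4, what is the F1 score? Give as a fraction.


Precision = 79/104 = 79/104. Recall = 79/83 = 79/83. F1 = 2*P*R/(P+R) = 158/187.

158/187


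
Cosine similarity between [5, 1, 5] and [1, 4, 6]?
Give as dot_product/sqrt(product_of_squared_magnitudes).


dot = 39. |a|^2 = 51, |b|^2 = 53. cos = 39/sqrt(2703).

39/sqrt(2703)


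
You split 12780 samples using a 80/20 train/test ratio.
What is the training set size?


Test set = 12780 * 20% = 2556. Training set = 12780 - 2556 = 10224.

10224


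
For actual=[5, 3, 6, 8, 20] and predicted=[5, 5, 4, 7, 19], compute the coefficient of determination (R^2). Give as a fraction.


Mean(y) = 42/5. SS_res = 10. SS_tot = 906/5. R^2 = 1 - 10/(906/5) = 428/453.

428/453


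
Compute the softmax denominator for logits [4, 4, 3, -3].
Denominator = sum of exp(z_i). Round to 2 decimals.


Denom = e^4=54.5982 + e^4=54.5982 + e^3=20.0855 + e^-3=0.0498. Sum = 129.3317, which rounds to 129.33.

129.33


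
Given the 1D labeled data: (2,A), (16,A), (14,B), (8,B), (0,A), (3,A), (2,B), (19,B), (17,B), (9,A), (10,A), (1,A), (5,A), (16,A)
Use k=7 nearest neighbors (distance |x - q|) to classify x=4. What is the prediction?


Distances: |2-4|=2, |16-4|=12, |14-4|=10, |8-4|=4, |0-4|=4, |3-4|=1, |2-4|=2, |19-4|=15, |17-4|=13, |9-4|=5, |10-4|=6, |1-4|=3, |5-4|=1, |16-4|=12. 7 nearest: (3,A), (5,A), (2,A), (2,B), (1,A), (0,A), (8,B). Counts: {'A': 5, 'B': 2}. Majority class: A.

A


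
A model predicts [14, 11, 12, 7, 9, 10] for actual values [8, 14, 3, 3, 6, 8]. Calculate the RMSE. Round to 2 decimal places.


MSE = 25.8333. RMSE = sqrt(25.8333) = 5.08.

5.08


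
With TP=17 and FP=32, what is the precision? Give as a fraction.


Precision = TP / (TP + FP) = 17 / 49 = 17/49.

17/49


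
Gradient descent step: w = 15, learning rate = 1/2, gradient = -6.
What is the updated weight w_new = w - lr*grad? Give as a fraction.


w_new = 15 - 1/2 * -6 = 15 - -3 = 18.

18


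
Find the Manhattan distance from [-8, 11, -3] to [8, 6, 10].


d = sum of absolute differences: |-8-8|=16 + |11-6|=5 + |-3-10|=13 = 34.

34


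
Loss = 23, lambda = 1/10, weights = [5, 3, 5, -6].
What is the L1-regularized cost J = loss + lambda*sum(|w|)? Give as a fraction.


L1 norm = sum(|w|) = 19. J = 23 + 1/10 * 19 = 249/10.

249/10


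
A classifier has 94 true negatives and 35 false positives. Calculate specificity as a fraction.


Specificity = TN / (TN + FP) = 94 / 129 = 94/129.

94/129


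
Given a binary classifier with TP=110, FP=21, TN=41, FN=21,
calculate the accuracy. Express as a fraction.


Accuracy = (TP + TN) / (TP + TN + FP + FN) = (110 + 41) / 193 = 151/193.

151/193


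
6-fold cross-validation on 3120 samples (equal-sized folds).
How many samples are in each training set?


Each validation fold has 3120/6 = 520 samples. Training set = 3120 - 520 = 2600.

2600


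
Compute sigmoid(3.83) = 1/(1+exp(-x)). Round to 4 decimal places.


sigma(3.83) = 1/(1+e^(-3.83)) = 1/(1+0.021710) = 1/1.021710 = 0.9788.

0.9788


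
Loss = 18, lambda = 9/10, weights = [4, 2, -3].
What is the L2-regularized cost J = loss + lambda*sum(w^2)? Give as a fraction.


L2 sq norm = sum(w^2) = 29. J = 18 + 9/10 * 29 = 441/10.

441/10


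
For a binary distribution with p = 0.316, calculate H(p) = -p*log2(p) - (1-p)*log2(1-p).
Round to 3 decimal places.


H = -0.316*log2(0.316) - 0.684*log2(0.684) = 0.900.

0.900


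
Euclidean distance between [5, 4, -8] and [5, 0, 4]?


d = sqrt(sum of squared differences). (5-5)^2=0, (4-0)^2=16, (-8-4)^2=144. Sum = 160.

sqrt(160)


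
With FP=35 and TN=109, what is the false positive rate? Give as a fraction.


FPR = FP / (FP + TN) = 35 / 144 = 35/144.

35/144


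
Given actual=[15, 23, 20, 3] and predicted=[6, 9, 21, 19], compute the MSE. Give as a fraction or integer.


MSE = (1/4) * ((15-6)^2=81 + (23-9)^2=196 + (20-21)^2=1 + (3-19)^2=256). Sum = 534. MSE = 267/2.

267/2


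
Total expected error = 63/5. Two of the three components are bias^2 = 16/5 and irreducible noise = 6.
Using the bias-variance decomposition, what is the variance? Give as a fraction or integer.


Total error = bias^2 + variance + irreducible noise. So variance = 63/5 - 16/5 - 6 = 17/5.

17/5


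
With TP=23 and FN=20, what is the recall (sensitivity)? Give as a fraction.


Recall = TP / (TP + FN) = 23 / 43 = 23/43.

23/43


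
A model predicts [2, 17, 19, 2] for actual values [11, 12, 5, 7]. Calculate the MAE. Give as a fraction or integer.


MAE = (1/4) * (|11-2|=9 + |12-17|=5 + |5-19|=14 + |7-2|=5). Sum = 33. MAE = 33/4.

33/4


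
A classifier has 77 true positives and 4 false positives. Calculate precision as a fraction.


Precision = TP / (TP + FP) = 77 / 81 = 77/81.

77/81


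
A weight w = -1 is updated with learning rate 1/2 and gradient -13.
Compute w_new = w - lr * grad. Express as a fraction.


w_new = -1 - 1/2 * -13 = -1 - -13/2 = 11/2.

11/2


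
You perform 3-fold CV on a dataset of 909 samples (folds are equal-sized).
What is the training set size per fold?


Each validation fold has 909/3 = 303 samples. Training set = 909 - 303 = 606.

606


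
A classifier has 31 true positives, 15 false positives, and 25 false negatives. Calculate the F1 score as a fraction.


Precision = 31/46 = 31/46. Recall = 31/56 = 31/56. F1 = 2*P*R/(P+R) = 31/51.

31/51


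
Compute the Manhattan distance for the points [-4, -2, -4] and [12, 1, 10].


d = sum of absolute differences: |-4-12|=16 + |-2-1|=3 + |-4-10|=14 = 33.

33


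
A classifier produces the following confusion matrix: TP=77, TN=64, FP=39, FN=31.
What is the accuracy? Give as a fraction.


Accuracy = (TP + TN) / (TP + TN + FP + FN) = (77 + 64) / 211 = 141/211.

141/211


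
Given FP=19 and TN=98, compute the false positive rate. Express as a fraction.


FPR = FP / (FP + TN) = 19 / 117 = 19/117.

19/117


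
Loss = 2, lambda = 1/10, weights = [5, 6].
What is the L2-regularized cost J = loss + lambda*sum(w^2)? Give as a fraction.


L2 sq norm = sum(w^2) = 61. J = 2 + 1/10 * 61 = 81/10.

81/10


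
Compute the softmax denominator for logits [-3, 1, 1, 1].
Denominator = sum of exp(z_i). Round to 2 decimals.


Denom = e^-3=0.0498 + e^1=2.7183 + e^1=2.7183 + e^1=2.7183. Sum = 8.2047, which rounds to 8.20.

8.20


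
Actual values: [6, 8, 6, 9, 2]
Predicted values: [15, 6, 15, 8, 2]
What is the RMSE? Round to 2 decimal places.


MSE = 33.4000. RMSE = sqrt(33.4000) = 5.78.

5.78


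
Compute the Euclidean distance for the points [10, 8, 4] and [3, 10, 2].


d = sqrt(sum of squared differences). (10-3)^2=49, (8-10)^2=4, (4-2)^2=4. Sum = 57.

sqrt(57)


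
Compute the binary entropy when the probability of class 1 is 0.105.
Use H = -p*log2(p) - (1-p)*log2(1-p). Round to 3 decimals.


H = -0.105*log2(0.105) - 0.895*log2(0.895) = 0.485.

0.485


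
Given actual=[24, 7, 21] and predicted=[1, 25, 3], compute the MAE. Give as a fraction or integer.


MAE = (1/3) * (|24-1|=23 + |7-25|=18 + |21-3|=18). Sum = 59. MAE = 59/3.

59/3


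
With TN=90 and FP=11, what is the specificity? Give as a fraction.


Specificity = TN / (TN + FP) = 90 / 101 = 90/101.

90/101


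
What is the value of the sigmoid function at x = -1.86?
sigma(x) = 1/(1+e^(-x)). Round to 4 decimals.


sigma(-1.86) = 1/(1+e^(1.86)) = 1/(1+6.423737) = 1/7.423737 = 0.1347.

0.1347


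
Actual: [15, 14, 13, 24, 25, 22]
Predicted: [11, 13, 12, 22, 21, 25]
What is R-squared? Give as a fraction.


Mean(y) = 113/6. SS_res = 47. SS_tot = 881/6. R^2 = 1 - 47/(881/6) = 599/881.

599/881


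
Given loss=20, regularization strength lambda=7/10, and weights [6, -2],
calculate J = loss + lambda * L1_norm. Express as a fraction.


L1 norm = sum(|w|) = 8. J = 20 + 7/10 * 8 = 128/5.

128/5


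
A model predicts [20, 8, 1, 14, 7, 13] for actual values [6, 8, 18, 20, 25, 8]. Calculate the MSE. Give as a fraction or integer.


MSE = (1/6) * ((6-20)^2=196 + (8-8)^2=0 + (18-1)^2=289 + (20-14)^2=36 + (25-7)^2=324 + (8-13)^2=25). Sum = 870. MSE = 145.

145


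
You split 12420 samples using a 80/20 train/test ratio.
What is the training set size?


Test set = 12420 * 20% = 2484. Training set = 12420 - 2484 = 9936.

9936


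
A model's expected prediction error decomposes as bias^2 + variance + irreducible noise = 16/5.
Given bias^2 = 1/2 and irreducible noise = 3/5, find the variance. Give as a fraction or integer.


Total error = bias^2 + variance + irreducible noise. So variance = 16/5 - 1/2 - 3/5 = 21/10.

21/10


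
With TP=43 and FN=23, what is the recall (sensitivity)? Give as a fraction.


Recall = TP / (TP + FN) = 43 / 66 = 43/66.

43/66


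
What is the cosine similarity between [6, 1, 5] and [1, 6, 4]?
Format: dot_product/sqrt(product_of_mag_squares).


dot = 32. |a|^2 = 62, |b|^2 = 53. cos = 32/sqrt(3286).

32/sqrt(3286)


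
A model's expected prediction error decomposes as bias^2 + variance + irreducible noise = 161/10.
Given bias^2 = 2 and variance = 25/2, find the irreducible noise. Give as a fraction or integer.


Total error = bias^2 + variance + irreducible noise. So irreducible noise = 161/10 - 2 - 25/2 = 8/5.

8/5


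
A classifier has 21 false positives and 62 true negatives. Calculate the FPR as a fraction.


FPR = FP / (FP + TN) = 21 / 83 = 21/83.

21/83


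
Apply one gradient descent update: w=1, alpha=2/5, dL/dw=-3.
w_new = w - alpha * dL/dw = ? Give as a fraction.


w_new = 1 - 2/5 * -3 = 1 - -6/5 = 11/5.

11/5


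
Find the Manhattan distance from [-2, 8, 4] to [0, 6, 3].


d = sum of absolute differences: |-2-0|=2 + |8-6|=2 + |4-3|=1 = 5.

5


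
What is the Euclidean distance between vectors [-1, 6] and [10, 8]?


d = sqrt(sum of squared differences). (-1-10)^2=121, (6-8)^2=4. Sum = 125.

sqrt(125)


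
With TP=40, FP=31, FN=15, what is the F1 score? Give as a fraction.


Precision = 40/71 = 40/71. Recall = 40/55 = 8/11. F1 = 2*P*R/(P+R) = 40/63.

40/63


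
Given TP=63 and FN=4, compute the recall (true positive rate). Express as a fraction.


Recall = TP / (TP + FN) = 63 / 67 = 63/67.

63/67


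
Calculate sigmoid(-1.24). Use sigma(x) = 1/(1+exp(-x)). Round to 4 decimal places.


sigma(-1.24) = 1/(1+e^(1.24)) = 1/(1+3.455613) = 1/4.455613 = 0.2244.

0.2244


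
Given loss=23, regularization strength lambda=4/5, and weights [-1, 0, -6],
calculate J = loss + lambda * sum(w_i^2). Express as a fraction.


L2 sq norm = sum(w^2) = 37. J = 23 + 4/5 * 37 = 263/5.

263/5


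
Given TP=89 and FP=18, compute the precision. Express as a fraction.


Precision = TP / (TP + FP) = 89 / 107 = 89/107.

89/107


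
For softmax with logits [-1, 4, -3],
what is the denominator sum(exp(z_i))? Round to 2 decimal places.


Denom = e^-1=0.3679 + e^4=54.5982 + e^-3=0.0498. Sum = 55.0159, which rounds to 55.02.

55.02


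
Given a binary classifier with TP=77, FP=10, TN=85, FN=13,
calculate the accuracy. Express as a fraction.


Accuracy = (TP + TN) / (TP + TN + FP + FN) = (77 + 85) / 185 = 162/185.

162/185


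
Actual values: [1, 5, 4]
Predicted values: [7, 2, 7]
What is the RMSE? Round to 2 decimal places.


MSE = 18.0000. RMSE = sqrt(18.0000) = 4.24.

4.24


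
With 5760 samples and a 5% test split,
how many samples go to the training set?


Test set = 5760 * 5% = 288. Training set = 5760 - 288 = 5472.

5472


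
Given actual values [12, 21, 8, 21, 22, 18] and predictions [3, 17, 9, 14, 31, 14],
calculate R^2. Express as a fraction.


Mean(y) = 17. SS_res = 244. SS_tot = 164. R^2 = 1 - 244/(164) = -20/41.

-20/41


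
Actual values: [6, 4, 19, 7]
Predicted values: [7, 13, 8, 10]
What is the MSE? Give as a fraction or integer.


MSE = (1/4) * ((6-7)^2=1 + (4-13)^2=81 + (19-8)^2=121 + (7-10)^2=9). Sum = 212. MSE = 53.

53


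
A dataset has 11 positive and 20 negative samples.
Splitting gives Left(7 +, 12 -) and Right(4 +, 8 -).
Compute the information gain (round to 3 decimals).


H(parent) = 0.9383. H(left) = 0.9495, H(right) = 0.9183. Weighted = (19/31)*0.9495 + (12/31)*0.9183 = 0.9374. IG = 0.9383 - 0.9374 = 0.0009, which rounds to 0.001.

0.001


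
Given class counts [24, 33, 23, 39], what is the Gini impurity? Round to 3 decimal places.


Total = 119. Proportions: 24/119, 33/119, 23/119, 39/119. sum(p_i^2) = 0.2623. Gini = 1 - 0.2623 = 0.7377, which rounds to 0.738.

0.738


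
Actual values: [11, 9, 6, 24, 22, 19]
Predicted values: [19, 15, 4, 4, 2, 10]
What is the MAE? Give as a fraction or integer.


MAE = (1/6) * (|11-19|=8 + |9-15|=6 + |6-4|=2 + |24-4|=20 + |22-2|=20 + |19-10|=9). Sum = 65. MAE = 65/6.

65/6


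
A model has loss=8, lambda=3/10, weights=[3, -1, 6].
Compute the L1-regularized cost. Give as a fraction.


L1 norm = sum(|w|) = 10. J = 8 + 3/10 * 10 = 11.

11


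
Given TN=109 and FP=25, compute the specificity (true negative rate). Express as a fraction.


Specificity = TN / (TN + FP) = 109 / 134 = 109/134.

109/134


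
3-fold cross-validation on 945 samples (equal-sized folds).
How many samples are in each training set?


Each validation fold has 945/3 = 315 samples. Training set = 945 - 315 = 630.

630


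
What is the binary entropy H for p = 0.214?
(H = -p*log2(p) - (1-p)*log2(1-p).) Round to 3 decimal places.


H = -0.214*log2(0.214) - 0.786*log2(0.786) = 0.749.

0.749


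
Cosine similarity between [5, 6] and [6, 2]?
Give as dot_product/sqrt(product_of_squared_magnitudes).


dot = 42. |a|^2 = 61, |b|^2 = 40. cos = 42/sqrt(2440).

42/sqrt(2440)


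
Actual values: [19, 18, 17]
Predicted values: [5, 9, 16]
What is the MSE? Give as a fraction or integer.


MSE = (1/3) * ((19-5)^2=196 + (18-9)^2=81 + (17-16)^2=1). Sum = 278. MSE = 278/3.

278/3


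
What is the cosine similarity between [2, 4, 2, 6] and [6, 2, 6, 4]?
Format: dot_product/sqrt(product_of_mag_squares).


dot = 56. |a|^2 = 60, |b|^2 = 92. cos = 56/sqrt(5520).

56/sqrt(5520)


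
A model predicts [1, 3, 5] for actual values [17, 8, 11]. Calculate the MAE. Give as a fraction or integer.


MAE = (1/3) * (|17-1|=16 + |8-3|=5 + |11-5|=6). Sum = 27. MAE = 9.

9


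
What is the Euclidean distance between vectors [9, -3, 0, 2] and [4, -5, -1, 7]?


d = sqrt(sum of squared differences). (9-4)^2=25, (-3--5)^2=4, (0--1)^2=1, (2-7)^2=25. Sum = 55.

sqrt(55)


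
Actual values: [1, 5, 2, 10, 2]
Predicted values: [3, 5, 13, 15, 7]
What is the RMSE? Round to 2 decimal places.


MSE = 35.0000. RMSE = sqrt(35.0000) = 5.92.

5.92


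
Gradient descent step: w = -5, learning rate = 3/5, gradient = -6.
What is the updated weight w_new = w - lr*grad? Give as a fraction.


w_new = -5 - 3/5 * -6 = -5 - -18/5 = -7/5.

-7/5


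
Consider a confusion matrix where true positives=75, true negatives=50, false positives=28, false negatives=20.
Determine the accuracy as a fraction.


Accuracy = (TP + TN) / (TP + TN + FP + FN) = (75 + 50) / 173 = 125/173.

125/173


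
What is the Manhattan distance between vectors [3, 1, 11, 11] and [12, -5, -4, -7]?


d = sum of absolute differences: |3-12|=9 + |1--5|=6 + |11--4|=15 + |11--7|=18 = 48.

48


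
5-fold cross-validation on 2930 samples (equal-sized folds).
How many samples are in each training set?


Each validation fold has 2930/5 = 586 samples. Training set = 2930 - 586 = 2344.

2344


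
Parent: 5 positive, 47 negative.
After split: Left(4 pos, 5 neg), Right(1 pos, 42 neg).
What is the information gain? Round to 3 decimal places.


H(parent) = 0.4567. H(left) = 0.9911, H(right) = 0.1594. Weighted = (9/52)*0.9911 + (43/52)*0.1594 = 0.3033. IG = 0.4567 - 0.3033 = 0.1534, which rounds to 0.153.

0.153


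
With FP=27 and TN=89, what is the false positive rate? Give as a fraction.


FPR = FP / (FP + TN) = 27 / 116 = 27/116.

27/116


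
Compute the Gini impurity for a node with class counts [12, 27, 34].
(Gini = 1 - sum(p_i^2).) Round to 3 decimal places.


Total = 73. Proportions: 12/73, 27/73, 34/73. sum(p_i^2) = 0.3807. Gini = 1 - 0.3807 = 0.6193, which rounds to 0.619.

0.619


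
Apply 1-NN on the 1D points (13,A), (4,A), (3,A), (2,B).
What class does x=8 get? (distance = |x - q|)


Distances: |13-8|=5, |4-8|=4, |3-8|=5, |2-8|=6. 1 nearest: (4,A). Counts: {'A': 1}. Majority class: A.

A


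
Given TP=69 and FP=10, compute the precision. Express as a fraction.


Precision = TP / (TP + FP) = 69 / 79 = 69/79.

69/79


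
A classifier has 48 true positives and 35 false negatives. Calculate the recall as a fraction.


Recall = TP / (TP + FN) = 48 / 83 = 48/83.

48/83


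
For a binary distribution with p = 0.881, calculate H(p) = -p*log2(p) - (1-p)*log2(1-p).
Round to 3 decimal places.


H = -0.881*log2(0.881) - 0.119*log2(0.119) = 0.526.

0.526


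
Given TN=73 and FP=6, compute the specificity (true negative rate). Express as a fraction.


Specificity = TN / (TN + FP) = 73 / 79 = 73/79.

73/79


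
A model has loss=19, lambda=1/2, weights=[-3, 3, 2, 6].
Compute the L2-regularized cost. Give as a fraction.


L2 sq norm = sum(w^2) = 58. J = 19 + 1/2 * 58 = 48.

48


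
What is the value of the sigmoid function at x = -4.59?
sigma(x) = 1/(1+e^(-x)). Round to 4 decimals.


sigma(-4.59) = 1/(1+e^(4.59)) = 1/(1+98.494430) = 1/99.494430 = 0.0101.

0.0101


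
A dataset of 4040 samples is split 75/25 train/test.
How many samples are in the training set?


Test set = 4040 * 25% = 1010. Training set = 4040 - 1010 = 3030.

3030


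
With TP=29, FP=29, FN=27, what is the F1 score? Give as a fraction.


Precision = 29/58 = 1/2. Recall = 29/56 = 29/56. F1 = 2*P*R/(P+R) = 29/57.

29/57


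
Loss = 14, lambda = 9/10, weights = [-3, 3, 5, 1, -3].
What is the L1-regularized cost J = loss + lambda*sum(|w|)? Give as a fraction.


L1 norm = sum(|w|) = 15. J = 14 + 9/10 * 15 = 55/2.

55/2


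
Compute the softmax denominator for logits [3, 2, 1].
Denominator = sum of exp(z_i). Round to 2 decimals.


Denom = e^3=20.0855 + e^2=7.3891 + e^1=2.7183. Sum = 30.1929, which rounds to 30.19.

30.19


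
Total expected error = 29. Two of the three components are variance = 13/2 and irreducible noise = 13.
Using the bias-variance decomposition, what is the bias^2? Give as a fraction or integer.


Total error = bias^2 + variance + irreducible noise. So bias^2 = 29 - 13/2 - 13 = 19/2.

19/2


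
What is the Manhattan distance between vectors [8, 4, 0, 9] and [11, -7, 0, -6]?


d = sum of absolute differences: |8-11|=3 + |4--7|=11 + |0-0|=0 + |9--6|=15 = 29.

29


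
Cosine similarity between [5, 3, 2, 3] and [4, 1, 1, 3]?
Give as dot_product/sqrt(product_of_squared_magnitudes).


dot = 34. |a|^2 = 47, |b|^2 = 27. cos = 34/sqrt(1269).

34/sqrt(1269)


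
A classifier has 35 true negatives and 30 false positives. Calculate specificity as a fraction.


Specificity = TN / (TN + FP) = 35 / 65 = 7/13.

7/13


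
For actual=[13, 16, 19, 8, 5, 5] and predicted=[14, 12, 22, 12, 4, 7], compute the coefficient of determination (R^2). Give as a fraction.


Mean(y) = 11. SS_res = 47. SS_tot = 174. R^2 = 1 - 47/(174) = 127/174.

127/174


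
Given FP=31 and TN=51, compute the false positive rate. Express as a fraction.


FPR = FP / (FP + TN) = 31 / 82 = 31/82.

31/82


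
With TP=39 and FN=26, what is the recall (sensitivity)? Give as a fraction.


Recall = TP / (TP + FN) = 39 / 65 = 3/5.

3/5


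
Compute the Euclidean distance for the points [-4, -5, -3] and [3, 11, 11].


d = sqrt(sum of squared differences). (-4-3)^2=49, (-5-11)^2=256, (-3-11)^2=196. Sum = 501.

sqrt(501)


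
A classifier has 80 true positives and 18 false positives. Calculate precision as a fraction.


Precision = TP / (TP + FP) = 80 / 98 = 40/49.

40/49


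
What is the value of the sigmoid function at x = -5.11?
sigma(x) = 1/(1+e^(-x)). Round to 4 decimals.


sigma(-5.11) = 1/(1+e^(5.11)) = 1/(1+165.670355) = 1/166.670355 = 0.0060.

0.0060


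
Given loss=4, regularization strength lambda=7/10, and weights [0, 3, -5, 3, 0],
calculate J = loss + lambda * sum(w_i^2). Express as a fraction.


L2 sq norm = sum(w^2) = 43. J = 4 + 7/10 * 43 = 341/10.

341/10


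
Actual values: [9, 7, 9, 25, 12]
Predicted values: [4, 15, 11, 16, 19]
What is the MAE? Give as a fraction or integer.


MAE = (1/5) * (|9-4|=5 + |7-15|=8 + |9-11|=2 + |25-16|=9 + |12-19|=7). Sum = 31. MAE = 31/5.

31/5


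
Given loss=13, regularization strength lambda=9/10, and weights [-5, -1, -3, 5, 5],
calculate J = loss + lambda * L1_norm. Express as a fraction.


L1 norm = sum(|w|) = 19. J = 13 + 9/10 * 19 = 301/10.

301/10
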